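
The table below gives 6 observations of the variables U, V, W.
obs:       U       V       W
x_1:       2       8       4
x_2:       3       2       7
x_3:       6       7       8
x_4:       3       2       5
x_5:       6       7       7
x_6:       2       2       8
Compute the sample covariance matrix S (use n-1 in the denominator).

Step 1 — column means:
  mean(U) = (2 + 3 + 6 + 3 + 6 + 2) / 6 = 22/6 = 3.6667
  mean(V) = (8 + 2 + 7 + 2 + 7 + 2) / 6 = 28/6 = 4.6667
  mean(W) = (4 + 7 + 8 + 5 + 7 + 8) / 6 = 39/6 = 6.5

Step 2 — sample covariance S[i,j] = (1/(n-1)) · Σ_k (x_{k,i} - mean_i) · (x_{k,j} - mean_j), with n-1 = 5.
  S[U,U] = ((-1.6667)·(-1.6667) + (-0.6667)·(-0.6667) + (2.3333)·(2.3333) + (-0.6667)·(-0.6667) + (2.3333)·(2.3333) + (-1.6667)·(-1.6667)) / 5 = 17.3333/5 = 3.4667
  S[U,V] = ((-1.6667)·(3.3333) + (-0.6667)·(-2.6667) + (2.3333)·(2.3333) + (-0.6667)·(-2.6667) + (2.3333)·(2.3333) + (-1.6667)·(-2.6667)) / 5 = 13.3333/5 = 2.6667
  S[U,W] = ((-1.6667)·(-2.5) + (-0.6667)·(0.5) + (2.3333)·(1.5) + (-0.6667)·(-1.5) + (2.3333)·(0.5) + (-1.6667)·(1.5)) / 5 = 7/5 = 1.4
  S[V,V] = ((3.3333)·(3.3333) + (-2.6667)·(-2.6667) + (2.3333)·(2.3333) + (-2.6667)·(-2.6667) + (2.3333)·(2.3333) + (-2.6667)·(-2.6667)) / 5 = 43.3333/5 = 8.6667
  S[V,W] = ((3.3333)·(-2.5) + (-2.6667)·(0.5) + (2.3333)·(1.5) + (-2.6667)·(-1.5) + (2.3333)·(0.5) + (-2.6667)·(1.5)) / 5 = -5/5 = -1
  S[W,W] = ((-2.5)·(-2.5) + (0.5)·(0.5) + (1.5)·(1.5) + (-1.5)·(-1.5) + (0.5)·(0.5) + (1.5)·(1.5)) / 5 = 13.5/5 = 2.7

S is symmetric (S[j,i] = S[i,j]). Assembling:

S = [[3.4667, 2.6667, 1.4],
 [2.6667, 8.6667, -1],
 [1.4, -1, 2.7]]


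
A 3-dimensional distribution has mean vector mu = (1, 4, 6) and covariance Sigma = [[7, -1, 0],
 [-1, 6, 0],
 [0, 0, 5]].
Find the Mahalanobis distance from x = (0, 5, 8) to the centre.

Step 1 — centre the observation: (x - mu) = (-1, 1, 2).

Step 2 — invert Sigma (cofactor / det for 3×3, or solve directly):
  Sigma^{-1} = [[0.1463, 0.0244, 0],
 [0.0244, 0.1707, 0],
 [0, 0, 0.2]].

Step 3 — form the quadratic (x - mu)^T · Sigma^{-1} · (x - mu):
  Sigma^{-1} · (x - mu) = (-0.122, 0.1463, 0.4).
  (x - mu)^T · [Sigma^{-1} · (x - mu)] = (-1)·(-0.122) + (1)·(0.1463) + (2)·(0.4) = 1.0683.

Step 4 — take square root: d = √(1.0683) ≈ 1.0336.

d(x, mu) = √(1.0683) ≈ 1.0336


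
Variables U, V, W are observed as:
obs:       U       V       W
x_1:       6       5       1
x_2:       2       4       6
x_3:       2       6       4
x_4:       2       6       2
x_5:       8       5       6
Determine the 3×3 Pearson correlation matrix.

Step 1 — column means:
  mean(U) = (6 + 2 + 2 + 2 + 8) / 5 = 20/5 = 4
  mean(V) = (5 + 4 + 6 + 6 + 5) / 5 = 26/5 = 5.2
  mean(W) = (1 + 6 + 4 + 2 + 6) / 5 = 19/5 = 3.8

Step 2 — sample variances and covariances s[i,j] = (1/(n-1)) · Σ_k (x_{k,i} - mean_i) · (x_{k,j} - mean_j), with n-1 = 4:
  s[U,U] = ((2)·(2) + (-2)·(-2) + (-2)·(-2) + (-2)·(-2) + (4)·(4)) / 4 = 32/4 = 8
  s[U,V] = ((2)·(-0.2) + (-2)·(-1.2) + (-2)·(0.8) + (-2)·(0.8) + (4)·(-0.2)) / 4 = -2/4 = -0.5
  s[U,W] = ((2)·(-2.8) + (-2)·(2.2) + (-2)·(0.2) + (-2)·(-1.8) + (4)·(2.2)) / 4 = 2/4 = 0.5
  s[V,V] = ((-0.2)·(-0.2) + (-1.2)·(-1.2) + (0.8)·(0.8) + (0.8)·(0.8) + (-0.2)·(-0.2)) / 4 = 2.8/4 = 0.7
  s[V,W] = ((-0.2)·(-2.8) + (-1.2)·(2.2) + (0.8)·(0.2) + (0.8)·(-1.8) + (-0.2)·(2.2)) / 4 = -3.8/4 = -0.95
  s[W,W] = ((-2.8)·(-2.8) + (2.2)·(2.2) + (0.2)·(0.2) + (-1.8)·(-1.8) + (2.2)·(2.2)) / 4 = 20.8/4 = 5.2
  Sample standard deviations s_i = √(s[i,i]):
  s(U) = √(8) = 2.8284
  s(V) = √(0.7) = 0.8367
  s(W) = √(5.2) = 2.2804

Step 3 — r_{ij} = s_{ij} / (s_i · s_j):
  r[U,U] = 1 (diagonal).
  r[U,V] = -0.5 / (2.8284 · 0.8367) = -0.5 / 2.3664 = -0.2113
  r[U,W] = 0.5 / (2.8284 · 2.2804) = 0.5 / 6.4498 = 0.0775
  r[V,V] = 1 (diagonal).
  r[V,W] = -0.95 / (0.8367 · 2.2804) = -0.95 / 1.9079 = -0.4979
  r[W,W] = 1 (diagonal).

R is symmetric with unit diagonal. Assembling:

R = [[1, -0.2113, 0.0775],
 [-0.2113, 1, -0.4979],
 [0.0775, -0.4979, 1]]


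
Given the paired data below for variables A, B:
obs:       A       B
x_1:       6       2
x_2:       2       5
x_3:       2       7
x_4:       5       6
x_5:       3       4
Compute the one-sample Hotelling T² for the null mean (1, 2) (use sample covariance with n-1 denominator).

Step 1 — sample mean vector:
  mean(A) = (6 + 2 + 2 + 5 + 3) / 5 = 18/5 = 3.6
  mean(B) = (2 + 5 + 7 + 6 + 4) / 5 = 24/5 = 4.8
  x̄ = (3.6, 4.8),  deviation x̄ - mu_0 = (3.6, 4.8) - (1, 2) = (2.6, 2.8).

Step 2 — sample covariance matrix, S[i,j] = (1/(n-1)) · Σ_k (x_{k,i} - mean_i) · (x_{k,j} - mean_j), divisor n-1 = 4:
  S[A,A] = ((2.4)·(2.4) + (-1.6)·(-1.6) + (-1.6)·(-1.6) + (1.4)·(1.4) + (-0.6)·(-0.6)) / 4 = 13.2/4 = 3.3
  S[A,B] = ((2.4)·(-2.8) + (-1.6)·(0.2) + (-1.6)·(2.2) + (1.4)·(1.2) + (-0.6)·(-0.8)) / 4 = -8.4/4 = -2.1
  S[B,B] = ((-2.8)·(-2.8) + (0.2)·(0.2) + (2.2)·(2.2) + (1.2)·(1.2) + (-0.8)·(-0.8)) / 4 = 14.8/4 = 3.7
  S = [[3.3, -2.1],
 [-2.1, 3.7]].

Step 3 — invert S. det(S) = 3.3·3.7 - (-2.1)² = 7.8.
  S^{-1} = (1/det) · [[d, -b], [-b, a]] = [[0.4744, 0.2692],
 [0.2692, 0.4231]].

Step 4 — quadratic form (x̄ - mu_0)^T · S^{-1} · (x̄ - mu_0):
  S^{-1} · (x̄ - mu_0) = (1.9872, 1.8846),
  (x̄ - mu_0)^T · [...] = (2.6)·(1.9872) + (2.8)·(1.8846) = 10.4436.

Step 5 — scale by n: T² = 5 · 10.4436 = 52.2179.

T² ≈ 52.2179


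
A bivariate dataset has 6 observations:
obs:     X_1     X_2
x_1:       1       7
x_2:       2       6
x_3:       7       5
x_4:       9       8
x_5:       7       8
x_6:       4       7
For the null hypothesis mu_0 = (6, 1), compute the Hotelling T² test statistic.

Step 1 — sample mean vector:
  mean(X_1) = (1 + 2 + 7 + 9 + 7 + 4) / 6 = 30/6 = 5
  mean(X_2) = (7 + 6 + 5 + 8 + 8 + 7) / 6 = 41/6 = 6.8333
  x̄ = (5, 6.8333),  deviation x̄ - mu_0 = (5, 6.8333) - (6, 1) = (-1, 5.8333).

Step 2 — sample covariance matrix, S[i,j] = (1/(n-1)) · Σ_k (x_{k,i} - mean_i) · (x_{k,j} - mean_j), divisor n-1 = 5:
  S[X_1,X_1] = ((-4)·(-4) + (-3)·(-3) + (2)·(2) + (4)·(4) + (2)·(2) + (-1)·(-1)) / 5 = 50/5 = 10
  S[X_1,X_2] = ((-4)·(0.1667) + (-3)·(-0.8333) + (2)·(-1.8333) + (4)·(1.1667) + (2)·(1.1667) + (-1)·(0.1667)) / 5 = 5/5 = 1
  S[X_2,X_2] = ((0.1667)·(0.1667) + (-0.8333)·(-0.8333) + (-1.8333)·(-1.8333) + (1.1667)·(1.1667) + (1.1667)·(1.1667) + (0.1667)·(0.1667)) / 5 = 6.8333/5 = 1.3667
  S = [[10, 1],
 [1, 1.3667]].

Step 3 — invert S. det(S) = 10·1.3667 - (1)² = 12.6667.
  S^{-1} = (1/det) · [[d, -b], [-b, a]] = [[0.1079, -0.0789],
 [-0.0789, 0.7895]].

Step 4 — quadratic form (x̄ - mu_0)^T · S^{-1} · (x̄ - mu_0):
  S^{-1} · (x̄ - mu_0) = (-0.5684, 4.6842),
  (x̄ - mu_0)^T · [...] = (-1)·(-0.5684) + (5.8333)·(4.6842) = 27.893.

Step 5 — scale by n: T² = 6 · 27.893 = 167.3579.

T² ≈ 167.3579


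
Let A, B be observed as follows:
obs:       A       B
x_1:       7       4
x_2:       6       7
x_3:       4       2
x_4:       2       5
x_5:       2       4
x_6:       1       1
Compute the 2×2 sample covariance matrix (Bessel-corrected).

Step 1 — column means:
  mean(A) = (7 + 6 + 4 + 2 + 2 + 1) / 6 = 22/6 = 3.6667
  mean(B) = (4 + 7 + 2 + 5 + 4 + 1) / 6 = 23/6 = 3.8333

Step 2 — sample covariance S[i,j] = (1/(n-1)) · Σ_k (x_{k,i} - mean_i) · (x_{k,j} - mean_j), with n-1 = 5.
  S[A,A] = ((3.3333)·(3.3333) + (2.3333)·(2.3333) + (0.3333)·(0.3333) + (-1.6667)·(-1.6667) + (-1.6667)·(-1.6667) + (-2.6667)·(-2.6667)) / 5 = 29.3333/5 = 5.8667
  S[A,B] = ((3.3333)·(0.1667) + (2.3333)·(3.1667) + (0.3333)·(-1.8333) + (-1.6667)·(1.1667) + (-1.6667)·(0.1667) + (-2.6667)·(-2.8333)) / 5 = 12.6667/5 = 2.5333
  S[B,B] = ((0.1667)·(0.1667) + (3.1667)·(3.1667) + (-1.8333)·(-1.8333) + (1.1667)·(1.1667) + (0.1667)·(0.1667) + (-2.8333)·(-2.8333)) / 5 = 22.8333/5 = 4.5667

S is symmetric (S[j,i] = S[i,j]). Assembling:

S = [[5.8667, 2.5333],
 [2.5333, 4.5667]]


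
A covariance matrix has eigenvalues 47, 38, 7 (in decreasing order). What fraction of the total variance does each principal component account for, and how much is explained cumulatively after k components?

Step 1 — total variance = trace(Sigma) = Σ λ_i = 47 + 38 + 7 = 92.

Step 2 — fraction explained by component i = λ_i / Σ λ:
  PC1: 47/92 = 0.5109
  PC2: 38/92 = 0.413
  PC3: 7/92 = 0.0761

Step 3 — cumulative fraction after k components = (λ_1 + ... + λ_k) / Σ λ:
  k = 1: 47/92 = 0.5109
  k = 2: (47 + 38)/92 = 85/92 = 0.9239
  k = 3: (47 + 38 + 7)/92 = 92/92 = 1

Summary (fraction, with percent):

explained: PC1 0.5109 (51.09%), PC2 0.413 (41.3%), PC3 0.0761 (7.61%);  cumulative: 0.5109, 0.9239, 1


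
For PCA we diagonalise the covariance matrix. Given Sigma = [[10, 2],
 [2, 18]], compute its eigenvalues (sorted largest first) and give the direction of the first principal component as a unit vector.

Step 1 — characteristic polynomial of 2×2 Sigma:
  det(Sigma - λI) = λ² - trace · λ + det = 0.
  trace = 10 + 18 = 28, det = 10·18 - (2)² = 176.
Step 2 — discriminant:
  Δ = trace² - 4·det = 784 - 704 = 80.
Step 3 — eigenvalues:
  λ = (trace ± √Δ)/2 = (28 ± 8.9443)/2,
  λ_1 = 18.4721,  λ_2 = 9.5279.

Step 4 — unit eigenvector for λ_1: solve (Sigma - λ_1 I)v = 0. First row:
  (10 - 18.4721)·v_x + (2)·v_y = 0, i.e. (-8.4721)·v_x + (2)·v_y = 0,
  so v ∝ (b, λ_1 - a) = (2, 8.4721) = u.
  ||u|| = √((2)² + (8.4721)²) = √(75.7771) ≈ 8.705,
  v_1 = u/||u|| ≈ (0.2298, 0.9732) (||v_1|| = 1).

λ_1 = 18.4721,  λ_2 = 9.5279;  v_1 ≈ (0.2298, 0.9732)


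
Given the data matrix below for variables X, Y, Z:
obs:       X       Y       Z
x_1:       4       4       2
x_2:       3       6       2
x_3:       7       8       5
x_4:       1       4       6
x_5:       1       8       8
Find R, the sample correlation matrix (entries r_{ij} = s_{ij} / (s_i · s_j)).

Step 1 — column means:
  mean(X) = (4 + 3 + 7 + 1 + 1) / 5 = 16/5 = 3.2
  mean(Y) = (4 + 6 + 8 + 4 + 8) / 5 = 30/5 = 6
  mean(Z) = (2 + 2 + 5 + 6 + 8) / 5 = 23/5 = 4.6

Step 2 — sample variances and covariances s[i,j] = (1/(n-1)) · Σ_k (x_{k,i} - mean_i) · (x_{k,j} - mean_j), with n-1 = 4:
  s[X,X] = ((0.8)·(0.8) + (-0.2)·(-0.2) + (3.8)·(3.8) + (-2.2)·(-2.2) + (-2.2)·(-2.2)) / 4 = 24.8/4 = 6.2
  s[X,Y] = ((0.8)·(-2) + (-0.2)·(0) + (3.8)·(2) + (-2.2)·(-2) + (-2.2)·(2)) / 4 = 6/4 = 1.5
  s[X,Z] = ((0.8)·(-2.6) + (-0.2)·(-2.6) + (3.8)·(0.4) + (-2.2)·(1.4) + (-2.2)·(3.4)) / 4 = -10.6/4 = -2.65
  s[Y,Y] = ((-2)·(-2) + (0)·(0) + (2)·(2) + (-2)·(-2) + (2)·(2)) / 4 = 16/4 = 4
  s[Y,Z] = ((-2)·(-2.6) + (0)·(-2.6) + (2)·(0.4) + (-2)·(1.4) + (2)·(3.4)) / 4 = 10/4 = 2.5
  s[Z,Z] = ((-2.6)·(-2.6) + (-2.6)·(-2.6) + (0.4)·(0.4) + (1.4)·(1.4) + (3.4)·(3.4)) / 4 = 27.2/4 = 6.8
  Sample standard deviations s_i = √(s[i,i]):
  s(X) = √(6.2) = 2.49
  s(Y) = √(4) = 2
  s(Z) = √(6.8) = 2.6077

Step 3 — r_{ij} = s_{ij} / (s_i · s_j):
  r[X,X] = 1 (diagonal).
  r[X,Y] = 1.5 / (2.49 · 2) = 1.5 / 4.98 = 0.3012
  r[X,Z] = -2.65 / (2.49 · 2.6077) = -2.65 / 6.4931 = -0.4081
  r[Y,Y] = 1 (diagonal).
  r[Y,Z] = 2.5 / (2 · 2.6077) = 2.5 / 5.2154 = 0.4794
  r[Z,Z] = 1 (diagonal).

R is symmetric with unit diagonal. Assembling:

R = [[1, 0.3012, -0.4081],
 [0.3012, 1, 0.4794],
 [-0.4081, 0.4794, 1]]


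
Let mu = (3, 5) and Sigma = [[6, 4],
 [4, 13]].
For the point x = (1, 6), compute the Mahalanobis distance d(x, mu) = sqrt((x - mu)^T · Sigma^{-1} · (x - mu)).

Step 1 — centre the observation: (x - mu) = (-2, 1).

Step 2 — invert Sigma. det(Sigma) = 6·13 - (4)² = 62.
  Sigma^{-1} = (1/det) · [[d, -b], [-b, a]] = [[0.2097, -0.0645],
 [-0.0645, 0.0968]].

Step 3 — form the quadratic (x - mu)^T · Sigma^{-1} · (x - mu):
  Sigma^{-1} · (x - mu) = (-0.4839, 0.2258).
  (x - mu)^T · [Sigma^{-1} · (x - mu)] = (-2)·(-0.4839) + (1)·(0.2258) = 1.1935.

Step 4 — take square root: d = √(1.1935) ≈ 1.0925.

d(x, mu) = √(1.1935) ≈ 1.0925


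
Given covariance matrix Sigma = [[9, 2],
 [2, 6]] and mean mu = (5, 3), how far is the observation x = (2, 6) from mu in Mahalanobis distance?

Step 1 — centre the observation: (x - mu) = (-3, 3).

Step 2 — invert Sigma. det(Sigma) = 9·6 - (2)² = 50.
  Sigma^{-1} = (1/det) · [[d, -b], [-b, a]] = [[0.12, -0.04],
 [-0.04, 0.18]].

Step 3 — form the quadratic (x - mu)^T · Sigma^{-1} · (x - mu):
  Sigma^{-1} · (x - mu) = (-0.48, 0.66).
  (x - mu)^T · [Sigma^{-1} · (x - mu)] = (-3)·(-0.48) + (3)·(0.66) = 3.42.

Step 4 — take square root: d = √(3.42) ≈ 1.8493.

d(x, mu) = √(3.42) ≈ 1.8493


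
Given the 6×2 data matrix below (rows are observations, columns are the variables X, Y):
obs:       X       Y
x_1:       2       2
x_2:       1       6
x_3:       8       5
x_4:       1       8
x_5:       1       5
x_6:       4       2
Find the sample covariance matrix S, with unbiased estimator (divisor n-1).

Step 1 — column means:
  mean(X) = (2 + 1 + 8 + 1 + 1 + 4) / 6 = 17/6 = 2.8333
  mean(Y) = (2 + 6 + 5 + 8 + 5 + 2) / 6 = 28/6 = 4.6667

Step 2 — sample covariance S[i,j] = (1/(n-1)) · Σ_k (x_{k,i} - mean_i) · (x_{k,j} - mean_j), with n-1 = 5.
  S[X,X] = ((-0.8333)·(-0.8333) + (-1.8333)·(-1.8333) + (5.1667)·(5.1667) + (-1.8333)·(-1.8333) + (-1.8333)·(-1.8333) + (1.1667)·(1.1667)) / 5 = 38.8333/5 = 7.7667
  S[X,Y] = ((-0.8333)·(-2.6667) + (-1.8333)·(1.3333) + (5.1667)·(0.3333) + (-1.8333)·(3.3333) + (-1.8333)·(0.3333) + (1.1667)·(-2.6667)) / 5 = -8.3333/5 = -1.6667
  S[Y,Y] = ((-2.6667)·(-2.6667) + (1.3333)·(1.3333) + (0.3333)·(0.3333) + (3.3333)·(3.3333) + (0.3333)·(0.3333) + (-2.6667)·(-2.6667)) / 5 = 27.3333/5 = 5.4667

S is symmetric (S[j,i] = S[i,j]). Assembling:

S = [[7.7667, -1.6667],
 [-1.6667, 5.4667]]


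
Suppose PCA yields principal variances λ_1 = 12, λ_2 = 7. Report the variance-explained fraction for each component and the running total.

Step 1 — total variance = trace(Sigma) = Σ λ_i = 12 + 7 = 19.

Step 2 — fraction explained by component i = λ_i / Σ λ:
  PC1: 12/19 = 0.6316
  PC2: 7/19 = 0.3684

Step 3 — cumulative fraction after k components = (λ_1 + ... + λ_k) / Σ λ:
  k = 1: 12/19 = 0.6316
  k = 2: (12 + 7)/19 = 19/19 = 1

Summary (fraction, with percent):

explained: PC1 0.6316 (63.16%), PC2 0.3684 (36.84%);  cumulative: 0.6316, 1


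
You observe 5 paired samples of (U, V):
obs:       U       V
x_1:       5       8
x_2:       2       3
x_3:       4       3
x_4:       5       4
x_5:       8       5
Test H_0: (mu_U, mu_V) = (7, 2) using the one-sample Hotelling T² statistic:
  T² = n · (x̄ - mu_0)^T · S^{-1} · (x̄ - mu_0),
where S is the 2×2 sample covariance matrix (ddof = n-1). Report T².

Step 1 — sample mean vector:
  mean(U) = (5 + 2 + 4 + 5 + 8) / 5 = 24/5 = 4.8
  mean(V) = (8 + 3 + 3 + 4 + 5) / 5 = 23/5 = 4.6
  x̄ = (4.8, 4.6),  deviation x̄ - mu_0 = (4.8, 4.6) - (7, 2) = (-2.2, 2.6).

Step 2 — sample covariance matrix, S[i,j] = (1/(n-1)) · Σ_k (x_{k,i} - mean_i) · (x_{k,j} - mean_j), divisor n-1 = 4:
  S[U,U] = ((0.2)·(0.2) + (-2.8)·(-2.8) + (-0.8)·(-0.8) + (0.2)·(0.2) + (3.2)·(3.2)) / 4 = 18.8/4 = 4.7
  S[U,V] = ((0.2)·(3.4) + (-2.8)·(-1.6) + (-0.8)·(-1.6) + (0.2)·(-0.6) + (3.2)·(0.4)) / 4 = 7.6/4 = 1.9
  S[V,V] = ((3.4)·(3.4) + (-1.6)·(-1.6) + (-1.6)·(-1.6) + (-0.6)·(-0.6) + (0.4)·(0.4)) / 4 = 17.2/4 = 4.3
  S = [[4.7, 1.9],
 [1.9, 4.3]].

Step 3 — invert S. det(S) = 4.7·4.3 - (1.9)² = 16.6.
  S^{-1} = (1/det) · [[d, -b], [-b, a]] = [[0.259, -0.1145],
 [-0.1145, 0.2831]].

Step 4 — quadratic form (x̄ - mu_0)^T · S^{-1} · (x̄ - mu_0):
  S^{-1} · (x̄ - mu_0) = (-0.8675, 0.988),
  (x̄ - mu_0)^T · [...] = (-2.2)·(-0.8675) + (2.6)·(0.988) = 4.4771.

Step 5 — scale by n: T² = 5 · 4.4771 = 22.3855.

T² ≈ 22.3855


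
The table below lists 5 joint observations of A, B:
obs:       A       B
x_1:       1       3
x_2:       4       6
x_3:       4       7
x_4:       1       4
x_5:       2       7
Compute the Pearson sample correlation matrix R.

Step 1 — column means:
  mean(A) = (1 + 4 + 4 + 1 + 2) / 5 = 12/5 = 2.4
  mean(B) = (3 + 6 + 7 + 4 + 7) / 5 = 27/5 = 5.4

Step 2 — sample variances and covariances s[i,j] = (1/(n-1)) · Σ_k (x_{k,i} - mean_i) · (x_{k,j} - mean_j), with n-1 = 4:
  s[A,A] = ((-1.4)·(-1.4) + (1.6)·(1.6) + (1.6)·(1.6) + (-1.4)·(-1.4) + (-0.4)·(-0.4)) / 4 = 9.2/4 = 2.3
  s[A,B] = ((-1.4)·(-2.4) + (1.6)·(0.6) + (1.6)·(1.6) + (-1.4)·(-1.4) + (-0.4)·(1.6)) / 4 = 8.2/4 = 2.05
  s[B,B] = ((-2.4)·(-2.4) + (0.6)·(0.6) + (1.6)·(1.6) + (-1.4)·(-1.4) + (1.6)·(1.6)) / 4 = 13.2/4 = 3.3
  Sample standard deviations s_i = √(s[i,i]):
  s(A) = √(2.3) = 1.5166
  s(B) = √(3.3) = 1.8166

Step 3 — r_{ij} = s_{ij} / (s_i · s_j):
  r[A,A] = 1 (diagonal).
  r[A,B] = 2.05 / (1.5166 · 1.8166) = 2.05 / 2.755 = 0.7441
  r[B,B] = 1 (diagonal).

R is symmetric with unit diagonal. Assembling:

R = [[1, 0.7441],
 [0.7441, 1]]


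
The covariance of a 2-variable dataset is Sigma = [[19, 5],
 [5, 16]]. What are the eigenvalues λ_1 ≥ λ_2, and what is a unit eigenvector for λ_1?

Step 1 — characteristic polynomial of 2×2 Sigma:
  det(Sigma - λI) = λ² - trace · λ + det = 0.
  trace = 19 + 16 = 35, det = 19·16 - (5)² = 279.
Step 2 — discriminant:
  Δ = trace² - 4·det = 1225 - 1116 = 109.
Step 3 — eigenvalues:
  λ = (trace ± √Δ)/2 = (35 ± 10.4403)/2,
  λ_1 = 22.7202,  λ_2 = 12.2798.

Step 4 — unit eigenvector for λ_1: solve (Sigma - λ_1 I)v = 0. First row:
  (19 - 22.7202)·v_x + (5)·v_y = 0, i.e. (-3.7202)·v_x + (5)·v_y = 0,
  so v ∝ (b, λ_1 - a) = (5, 3.7202) = u.
  ||u|| = √((5)² + (3.7202)²) = √(38.8395) ≈ 6.2321,
  v_1 = u/||u|| ≈ (0.8023, 0.5969) (||v_1|| = 1).

λ_1 = 22.7202,  λ_2 = 12.2798;  v_1 ≈ (0.8023, 0.5969)


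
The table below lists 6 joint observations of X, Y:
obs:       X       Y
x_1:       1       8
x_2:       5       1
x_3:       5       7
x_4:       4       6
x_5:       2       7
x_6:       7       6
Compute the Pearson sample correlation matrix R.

Step 1 — column means:
  mean(X) = (1 + 5 + 5 + 4 + 2 + 7) / 6 = 24/6 = 4
  mean(Y) = (8 + 1 + 7 + 6 + 7 + 6) / 6 = 35/6 = 5.8333

Step 2 — sample variances and covariances s[i,j] = (1/(n-1)) · Σ_k (x_{k,i} - mean_i) · (x_{k,j} - mean_j), with n-1 = 5:
  s[X,X] = ((-3)·(-3) + (1)·(1) + (1)·(1) + (0)·(0) + (-2)·(-2) + (3)·(3)) / 5 = 24/5 = 4.8
  s[X,Y] = ((-3)·(2.1667) + (1)·(-4.8333) + (1)·(1.1667) + (0)·(0.1667) + (-2)·(1.1667) + (3)·(0.1667)) / 5 = -12/5 = -2.4
  s[Y,Y] = ((2.1667)·(2.1667) + (-4.8333)·(-4.8333) + (1.1667)·(1.1667) + (0.1667)·(0.1667) + (1.1667)·(1.1667) + (0.1667)·(0.1667)) / 5 = 30.8333/5 = 6.1667
  Sample standard deviations s_i = √(s[i,i]):
  s(X) = √(4.8) = 2.1909
  s(Y) = √(6.1667) = 2.4833

Step 3 — r_{ij} = s_{ij} / (s_i · s_j):
  r[X,X] = 1 (diagonal).
  r[X,Y] = -2.4 / (2.1909 · 2.4833) = -2.4 / 5.4406 = -0.4411
  r[Y,Y] = 1 (diagonal).

R is symmetric with unit diagonal. Assembling:

R = [[1, -0.4411],
 [-0.4411, 1]]


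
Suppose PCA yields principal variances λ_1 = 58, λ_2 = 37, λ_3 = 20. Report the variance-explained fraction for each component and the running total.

Step 1 — total variance = trace(Sigma) = Σ λ_i = 58 + 37 + 20 = 115.

Step 2 — fraction explained by component i = λ_i / Σ λ:
  PC1: 58/115 = 0.5043
  PC2: 37/115 = 0.3217
  PC3: 20/115 = 0.1739

Step 3 — cumulative fraction after k components = (λ_1 + ... + λ_k) / Σ λ:
  k = 1: 58/115 = 0.5043
  k = 2: (58 + 37)/115 = 95/115 = 0.8261
  k = 3: (58 + 37 + 20)/115 = 115/115 = 1

Summary (fraction, with percent):

explained: PC1 0.5043 (50.43%), PC2 0.3217 (32.17%), PC3 0.1739 (17.39%);  cumulative: 0.5043, 0.8261, 1


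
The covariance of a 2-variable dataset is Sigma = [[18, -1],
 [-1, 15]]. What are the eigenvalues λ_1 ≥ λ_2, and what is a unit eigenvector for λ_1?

Step 1 — characteristic polynomial of 2×2 Sigma:
  det(Sigma - λI) = λ² - trace · λ + det = 0.
  trace = 18 + 15 = 33, det = 18·15 - (-1)² = 269.
Step 2 — discriminant:
  Δ = trace² - 4·det = 1089 - 1076 = 13.
Step 3 — eigenvalues:
  λ = (trace ± √Δ)/2 = (33 ± 3.6056)/2,
  λ_1 = 18.3028,  λ_2 = 14.6972.

Step 4 — unit eigenvector for λ_1: solve (Sigma - λ_1 I)v = 0. First row:
  (18 - 18.3028)·v_x + (-1)·v_y = 0, i.e. (-0.3028)·v_x + (-1)·v_y = 0,
  so v ∝ (b, λ_1 - a) = (-1, 0.3028); multiply by -1 so the first entry is positive: u = (1, -0.3028).
  ||u|| = √((1)² + (-0.3028)²) = √(1.0917) ≈ 1.0448,
  v_1 = u/||u|| ≈ (0.9571, -0.2898) (||v_1|| = 1).

λ_1 = 18.3028,  λ_2 = 14.6972;  v_1 ≈ (0.9571, -0.2898)


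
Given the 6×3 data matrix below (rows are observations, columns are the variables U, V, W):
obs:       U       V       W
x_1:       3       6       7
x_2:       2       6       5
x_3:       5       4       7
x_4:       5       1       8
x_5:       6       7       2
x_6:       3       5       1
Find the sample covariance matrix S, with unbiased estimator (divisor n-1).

Step 1 — column means:
  mean(U) = (3 + 2 + 5 + 5 + 6 + 3) / 6 = 24/6 = 4
  mean(V) = (6 + 6 + 4 + 1 + 7 + 5) / 6 = 29/6 = 4.8333
  mean(W) = (7 + 5 + 7 + 8 + 2 + 1) / 6 = 30/6 = 5

Step 2 — sample covariance S[i,j] = (1/(n-1)) · Σ_k (x_{k,i} - mean_i) · (x_{k,j} - mean_j), with n-1 = 5.
  S[U,U] = ((-1)·(-1) + (-2)·(-2) + (1)·(1) + (1)·(1) + (2)·(2) + (-1)·(-1)) / 5 = 12/5 = 2.4
  S[U,V] = ((-1)·(1.1667) + (-2)·(1.1667) + (1)·(-0.8333) + (1)·(-3.8333) + (2)·(2.1667) + (-1)·(0.1667)) / 5 = -4/5 = -0.8
  S[U,W] = ((-1)·(2) + (-2)·(0) + (1)·(2) + (1)·(3) + (2)·(-3) + (-1)·(-4)) / 5 = 1/5 = 0.2
  S[V,V] = ((1.1667)·(1.1667) + (1.1667)·(1.1667) + (-0.8333)·(-0.8333) + (-3.8333)·(-3.8333) + (2.1667)·(2.1667) + (0.1667)·(0.1667)) / 5 = 22.8333/5 = 4.5667
  S[V,W] = ((1.1667)·(2) + (1.1667)·(0) + (-0.8333)·(2) + (-3.8333)·(3) + (2.1667)·(-3) + (0.1667)·(-4)) / 5 = -18/5 = -3.6
  S[W,W] = ((2)·(2) + (0)·(0) + (2)·(2) + (3)·(3) + (-3)·(-3) + (-4)·(-4)) / 5 = 42/5 = 8.4

S is symmetric (S[j,i] = S[i,j]). Assembling:

S = [[2.4, -0.8, 0.2],
 [-0.8, 4.5667, -3.6],
 [0.2, -3.6, 8.4]]


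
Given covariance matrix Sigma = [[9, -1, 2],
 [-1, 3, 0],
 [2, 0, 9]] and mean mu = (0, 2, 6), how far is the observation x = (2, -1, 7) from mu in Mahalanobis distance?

Step 1 — centre the observation: (x - mu) = (2, -3, 1).

Step 2 — invert Sigma (cofactor / det for 3×3, or solve directly):
  Sigma^{-1} = [[0.1216, 0.0405, -0.027],
 [0.0405, 0.3468, -0.009],
 [-0.027, -0.009, 0.1171]].

Step 3 — form the quadratic (x - mu)^T · Sigma^{-1} · (x - mu):
  Sigma^{-1} · (x - mu) = (0.0946, -0.9685, 0.0901).
  (x - mu)^T · [Sigma^{-1} · (x - mu)] = (2)·(0.0946) + (-3)·(-0.9685) + (1)·(0.0901) = 3.1847.

Step 4 — take square root: d = √(3.1847) ≈ 1.7846.

d(x, mu) = √(3.1847) ≈ 1.7846


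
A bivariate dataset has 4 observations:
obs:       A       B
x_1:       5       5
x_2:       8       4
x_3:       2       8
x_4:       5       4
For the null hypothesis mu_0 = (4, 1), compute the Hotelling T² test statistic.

Step 1 — sample mean vector:
  mean(A) = (5 + 8 + 2 + 5) / 4 = 20/4 = 5
  mean(B) = (5 + 4 + 8 + 4) / 4 = 21/4 = 5.25
  x̄ = (5, 5.25),  deviation x̄ - mu_0 = (5, 5.25) - (4, 1) = (1, 4.25).

Step 2 — sample covariance matrix, S[i,j] = (1/(n-1)) · Σ_k (x_{k,i} - mean_i) · (x_{k,j} - mean_j), divisor n-1 = 3:
  S[A,A] = ((0)·(0) + (3)·(3) + (-3)·(-3) + (0)·(0)) / 3 = 18/3 = 6
  S[A,B] = ((0)·(-0.25) + (3)·(-1.25) + (-3)·(2.75) + (0)·(-1.25)) / 3 = -12/3 = -4
  S[B,B] = ((-0.25)·(-0.25) + (-1.25)·(-1.25) + (2.75)·(2.75) + (-1.25)·(-1.25)) / 3 = 10.75/3 = 3.5833
  S = [[6, -4],
 [-4, 3.5833]].

Step 3 — invert S. det(S) = 6·3.5833 - (-4)² = 5.5.
  S^{-1} = (1/det) · [[d, -b], [-b, a]] = [[0.6515, 0.7273],
 [0.7273, 1.0909]].

Step 4 — quadratic form (x̄ - mu_0)^T · S^{-1} · (x̄ - mu_0):
  S^{-1} · (x̄ - mu_0) = (3.7424, 5.3636),
  (x̄ - mu_0)^T · [...] = (1)·(3.7424) + (4.25)·(5.3636) = 26.5379.

Step 5 — scale by n: T² = 4 · 26.5379 = 106.1515.

T² ≈ 106.1515


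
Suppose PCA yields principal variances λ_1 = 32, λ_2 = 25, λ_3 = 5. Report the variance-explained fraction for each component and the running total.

Step 1 — total variance = trace(Sigma) = Σ λ_i = 32 + 25 + 5 = 62.

Step 2 — fraction explained by component i = λ_i / Σ λ:
  PC1: 32/62 = 0.5161
  PC2: 25/62 = 0.4032
  PC3: 5/62 = 0.0806

Step 3 — cumulative fraction after k components = (λ_1 + ... + λ_k) / Σ λ:
  k = 1: 32/62 = 0.5161
  k = 2: (32 + 25)/62 = 57/62 = 0.9194
  k = 3: (32 + 25 + 5)/62 = 62/62 = 1

Summary (fraction, with percent):

explained: PC1 0.5161 (51.61%), PC2 0.4032 (40.32%), PC3 0.0806 (8.06%);  cumulative: 0.5161, 0.9194, 1


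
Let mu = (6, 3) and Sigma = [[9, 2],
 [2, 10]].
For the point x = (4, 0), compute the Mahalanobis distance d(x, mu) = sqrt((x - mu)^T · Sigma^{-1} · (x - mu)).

Step 1 — centre the observation: (x - mu) = (-2, -3).

Step 2 — invert Sigma. det(Sigma) = 9·10 - (2)² = 86.
  Sigma^{-1} = (1/det) · [[d, -b], [-b, a]] = [[0.1163, -0.0233],
 [-0.0233, 0.1047]].

Step 3 — form the quadratic (x - mu)^T · Sigma^{-1} · (x - mu):
  Sigma^{-1} · (x - mu) = (-0.1628, -0.2674).
  (x - mu)^T · [Sigma^{-1} · (x - mu)] = (-2)·(-0.1628) + (-3)·(-0.2674) = 1.1279.

Step 4 — take square root: d = √(1.1279) ≈ 1.062.

d(x, mu) = √(1.1279) ≈ 1.062


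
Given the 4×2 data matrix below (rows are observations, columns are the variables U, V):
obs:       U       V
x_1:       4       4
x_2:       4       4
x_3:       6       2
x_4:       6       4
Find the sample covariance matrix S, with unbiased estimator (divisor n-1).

Step 1 — column means:
  mean(U) = (4 + 4 + 6 + 6) / 4 = 20/4 = 5
  mean(V) = (4 + 4 + 2 + 4) / 4 = 14/4 = 3.5

Step 2 — sample covariance S[i,j] = (1/(n-1)) · Σ_k (x_{k,i} - mean_i) · (x_{k,j} - mean_j), with n-1 = 3.
  S[U,U] = ((-1)·(-1) + (-1)·(-1) + (1)·(1) + (1)·(1)) / 3 = 4/3 = 1.3333
  S[U,V] = ((-1)·(0.5) + (-1)·(0.5) + (1)·(-1.5) + (1)·(0.5)) / 3 = -2/3 = -0.6667
  S[V,V] = ((0.5)·(0.5) + (0.5)·(0.5) + (-1.5)·(-1.5) + (0.5)·(0.5)) / 3 = 3/3 = 1

S is symmetric (S[j,i] = S[i,j]). Assembling:

S = [[1.3333, -0.6667],
 [-0.6667, 1]]


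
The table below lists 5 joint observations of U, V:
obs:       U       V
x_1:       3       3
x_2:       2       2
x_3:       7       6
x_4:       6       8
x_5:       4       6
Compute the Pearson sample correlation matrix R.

Step 1 — column means:
  mean(U) = (3 + 2 + 7 + 6 + 4) / 5 = 22/5 = 4.4
  mean(V) = (3 + 2 + 6 + 8 + 6) / 5 = 25/5 = 5

Step 2 — sample variances and covariances s[i,j] = (1/(n-1)) · Σ_k (x_{k,i} - mean_i) · (x_{k,j} - mean_j), with n-1 = 4:
  s[U,U] = ((-1.4)·(-1.4) + (-2.4)·(-2.4) + (2.6)·(2.6) + (1.6)·(1.6) + (-0.4)·(-0.4)) / 4 = 17.2/4 = 4.3
  s[U,V] = ((-1.4)·(-2) + (-2.4)·(-3) + (2.6)·(1) + (1.6)·(3) + (-0.4)·(1)) / 4 = 17/4 = 4.25
  s[V,V] = ((-2)·(-2) + (-3)·(-3) + (1)·(1) + (3)·(3) + (1)·(1)) / 4 = 24/4 = 6
  Sample standard deviations s_i = √(s[i,i]):
  s(U) = √(4.3) = 2.0736
  s(V) = √(6) = 2.4495

Step 3 — r_{ij} = s_{ij} / (s_i · s_j):
  r[U,U] = 1 (diagonal).
  r[U,V] = 4.25 / (2.0736 · 2.4495) = 4.25 / 5.0794 = 0.8367
  r[V,V] = 1 (diagonal).

R is symmetric with unit diagonal. Assembling:

R = [[1, 0.8367],
 [0.8367, 1]]


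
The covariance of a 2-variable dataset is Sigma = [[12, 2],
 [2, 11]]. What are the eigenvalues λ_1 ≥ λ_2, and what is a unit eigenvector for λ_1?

Step 1 — characteristic polynomial of 2×2 Sigma:
  det(Sigma - λI) = λ² - trace · λ + det = 0.
  trace = 12 + 11 = 23, det = 12·11 - (2)² = 128.
Step 2 — discriminant:
  Δ = trace² - 4·det = 529 - 512 = 17.
Step 3 — eigenvalues:
  λ = (trace ± √Δ)/2 = (23 ± 4.1231)/2,
  λ_1 = 13.5616,  λ_2 = 9.4384.

Step 4 — unit eigenvector for λ_1: solve (Sigma - λ_1 I)v = 0. First row:
  (12 - 13.5616)·v_x + (2)·v_y = 0, i.e. (-1.5616)·v_x + (2)·v_y = 0,
  so v ∝ (b, λ_1 - a) = (2, 1.5616) = u.
  ||u|| = √((2)² + (1.5616)²) = √(6.4384) ≈ 2.5374,
  v_1 = u/||u|| ≈ (0.7882, 0.6154) (||v_1|| = 1).

λ_1 = 13.5616,  λ_2 = 9.4384;  v_1 ≈ (0.7882, 0.6154)


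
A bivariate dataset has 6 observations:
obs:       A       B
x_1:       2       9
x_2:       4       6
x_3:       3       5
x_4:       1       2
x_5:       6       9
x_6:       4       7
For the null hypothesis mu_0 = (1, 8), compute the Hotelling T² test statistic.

Step 1 — sample mean vector:
  mean(A) = (2 + 4 + 3 + 1 + 6 + 4) / 6 = 20/6 = 3.3333
  mean(B) = (9 + 6 + 5 + 2 + 9 + 7) / 6 = 38/6 = 6.3333
  x̄ = (3.3333, 6.3333),  deviation x̄ - mu_0 = (3.3333, 6.3333) - (1, 8) = (2.3333, -1.6667).

Step 2 — sample covariance matrix, S[i,j] = (1/(n-1)) · Σ_k (x_{k,i} - mean_i) · (x_{k,j} - mean_j), divisor n-1 = 5:
  S[A,A] = ((-1.3333)·(-1.3333) + (0.6667)·(0.6667) + (-0.3333)·(-0.3333) + (-2.3333)·(-2.3333) + (2.6667)·(2.6667) + (0.6667)·(0.6667)) / 5 = 15.3333/5 = 3.0667
  S[A,B] = ((-1.3333)·(2.6667) + (0.6667)·(-0.3333) + (-0.3333)·(-1.3333) + (-2.3333)·(-4.3333) + (2.6667)·(2.6667) + (0.6667)·(0.6667)) / 5 = 14.3333/5 = 2.8667
  S[B,B] = ((2.6667)·(2.6667) + (-0.3333)·(-0.3333) + (-1.3333)·(-1.3333) + (-4.3333)·(-4.3333) + (2.6667)·(2.6667) + (0.6667)·(0.6667)) / 5 = 35.3333/5 = 7.0667
  S = [[3.0667, 2.8667],
 [2.8667, 7.0667]].

Step 3 — invert S. det(S) = 3.0667·7.0667 - (2.8667)² = 13.4533.
  S^{-1} = (1/det) · [[d, -b], [-b, a]] = [[0.5253, -0.2131],
 [-0.2131, 0.2279]].

Step 4 — quadratic form (x̄ - mu_0)^T · S^{-1} · (x̄ - mu_0):
  S^{-1} · (x̄ - mu_0) = (1.5808, -0.8771),
  (x̄ - mu_0)^T · [...] = (2.3333)·(1.5808) + (-1.6667)·(-0.8771) = 5.1503.

Step 5 — scale by n: T² = 6 · 5.1503 = 30.9019.

T² ≈ 30.9019


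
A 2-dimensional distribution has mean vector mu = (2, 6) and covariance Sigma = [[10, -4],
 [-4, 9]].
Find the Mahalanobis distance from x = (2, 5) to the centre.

Step 1 — centre the observation: (x - mu) = (0, -1).

Step 2 — invert Sigma. det(Sigma) = 10·9 - (-4)² = 74.
  Sigma^{-1} = (1/det) · [[d, -b], [-b, a]] = [[0.1216, 0.0541],
 [0.0541, 0.1351]].

Step 3 — form the quadratic (x - mu)^T · Sigma^{-1} · (x - mu):
  Sigma^{-1} · (x - mu) = (-0.0541, -0.1351).
  (x - mu)^T · [Sigma^{-1} · (x - mu)] = (0)·(-0.0541) + (-1)·(-0.1351) = 0.1351.

Step 4 — take square root: d = √(0.1351) ≈ 0.3676.

d(x, mu) = √(0.1351) ≈ 0.3676


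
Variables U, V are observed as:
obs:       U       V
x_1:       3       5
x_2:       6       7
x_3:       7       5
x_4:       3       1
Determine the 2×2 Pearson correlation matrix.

Step 1 — column means:
  mean(U) = (3 + 6 + 7 + 3) / 4 = 19/4 = 4.75
  mean(V) = (5 + 7 + 5 + 1) / 4 = 18/4 = 4.5

Step 2 — sample variances and covariances s[i,j] = (1/(n-1)) · Σ_k (x_{k,i} - mean_i) · (x_{k,j} - mean_j), with n-1 = 3:
  s[U,U] = ((-1.75)·(-1.75) + (1.25)·(1.25) + (2.25)·(2.25) + (-1.75)·(-1.75)) / 3 = 12.75/3 = 4.25
  s[U,V] = ((-1.75)·(0.5) + (1.25)·(2.5) + (2.25)·(0.5) + (-1.75)·(-3.5)) / 3 = 9.5/3 = 3.1667
  s[V,V] = ((0.5)·(0.5) + (2.5)·(2.5) + (0.5)·(0.5) + (-3.5)·(-3.5)) / 3 = 19/3 = 6.3333
  Sample standard deviations s_i = √(s[i,i]):
  s(U) = √(4.25) = 2.0616
  s(V) = √(6.3333) = 2.5166

Step 3 — r_{ij} = s_{ij} / (s_i · s_j):
  r[U,U] = 1 (diagonal).
  r[U,V] = 3.1667 / (2.0616 · 2.5166) = 3.1667 / 5.1881 = 0.6104
  r[V,V] = 1 (diagonal).

R is symmetric with unit diagonal. Assembling:

R = [[1, 0.6104],
 [0.6104, 1]]


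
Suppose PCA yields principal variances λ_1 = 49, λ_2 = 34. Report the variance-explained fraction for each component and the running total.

Step 1 — total variance = trace(Sigma) = Σ λ_i = 49 + 34 = 83.

Step 2 — fraction explained by component i = λ_i / Σ λ:
  PC1: 49/83 = 0.5904
  PC2: 34/83 = 0.4096

Step 3 — cumulative fraction after k components = (λ_1 + ... + λ_k) / Σ λ:
  k = 1: 49/83 = 0.5904
  k = 2: (49 + 34)/83 = 83/83 = 1

Summary (fraction, with percent):

explained: PC1 0.5904 (59.04%), PC2 0.4096 (40.96%);  cumulative: 0.5904, 1


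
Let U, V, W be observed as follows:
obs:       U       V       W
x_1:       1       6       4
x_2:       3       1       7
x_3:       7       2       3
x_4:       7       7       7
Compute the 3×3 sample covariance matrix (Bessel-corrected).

Step 1 — column means:
  mean(U) = (1 + 3 + 7 + 7) / 4 = 18/4 = 4.5
  mean(V) = (6 + 1 + 2 + 7) / 4 = 16/4 = 4
  mean(W) = (4 + 7 + 3 + 7) / 4 = 21/4 = 5.25

Step 2 — sample covariance S[i,j] = (1/(n-1)) · Σ_k (x_{k,i} - mean_i) · (x_{k,j} - mean_j), with n-1 = 3.
  S[U,U] = ((-3.5)·(-3.5) + (-1.5)·(-1.5) + (2.5)·(2.5) + (2.5)·(2.5)) / 3 = 27/3 = 9
  S[U,V] = ((-3.5)·(2) + (-1.5)·(-3) + (2.5)·(-2) + (2.5)·(3)) / 3 = 0/3 = 0
  S[U,W] = ((-3.5)·(-1.25) + (-1.5)·(1.75) + (2.5)·(-2.25) + (2.5)·(1.75)) / 3 = 0.5/3 = 0.1667
  S[V,V] = ((2)·(2) + (-3)·(-3) + (-2)·(-2) + (3)·(3)) / 3 = 26/3 = 8.6667
  S[V,W] = ((2)·(-1.25) + (-3)·(1.75) + (-2)·(-2.25) + (3)·(1.75)) / 3 = 2/3 = 0.6667
  S[W,W] = ((-1.25)·(-1.25) + (1.75)·(1.75) + (-2.25)·(-2.25) + (1.75)·(1.75)) / 3 = 12.75/3 = 4.25

S is symmetric (S[j,i] = S[i,j]). Assembling:

S = [[9, 0, 0.1667],
 [0, 8.6667, 0.6667],
 [0.1667, 0.6667, 4.25]]


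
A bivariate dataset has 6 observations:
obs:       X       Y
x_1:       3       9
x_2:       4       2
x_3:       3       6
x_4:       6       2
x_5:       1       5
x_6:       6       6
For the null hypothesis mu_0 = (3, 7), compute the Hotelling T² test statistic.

Step 1 — sample mean vector:
  mean(X) = (3 + 4 + 3 + 6 + 1 + 6) / 6 = 23/6 = 3.8333
  mean(Y) = (9 + 2 + 6 + 2 + 5 + 6) / 6 = 30/6 = 5
  x̄ = (3.8333, 5),  deviation x̄ - mu_0 = (3.8333, 5) - (3, 7) = (0.8333, -2).

Step 2 — sample covariance matrix, S[i,j] = (1/(n-1)) · Σ_k (x_{k,i} - mean_i) · (x_{k,j} - mean_j), divisor n-1 = 5:
  S[X,X] = ((-0.8333)·(-0.8333) + (0.1667)·(0.1667) + (-0.8333)·(-0.8333) + (2.1667)·(2.1667) + (-2.8333)·(-2.8333) + (2.1667)·(2.1667)) / 5 = 18.8333/5 = 3.7667
  S[X,Y] = ((-0.8333)·(4) + (0.1667)·(-3) + (-0.8333)·(1) + (2.1667)·(-3) + (-2.8333)·(0) + (2.1667)·(1)) / 5 = -9/5 = -1.8
  S[Y,Y] = ((4)·(4) + (-3)·(-3) + (1)·(1) + (-3)·(-3) + (0)·(0) + (1)·(1)) / 5 = 36/5 = 7.2
  S = [[3.7667, -1.8],
 [-1.8, 7.2]].

Step 3 — invert S. det(S) = 3.7667·7.2 - (-1.8)² = 23.88.
  S^{-1} = (1/det) · [[d, -b], [-b, a]] = [[0.3015, 0.0754],
 [0.0754, 0.1577]].

Step 4 — quadratic form (x̄ - mu_0)^T · S^{-1} · (x̄ - mu_0):
  S^{-1} · (x̄ - mu_0) = (0.1005, -0.2527),
  (x̄ - mu_0)^T · [...] = (0.8333)·(0.1005) + (-2)·(-0.2527) = 0.5891.

Step 5 — scale by n: T² = 6 · 0.5891 = 3.5343.

T² ≈ 3.5343


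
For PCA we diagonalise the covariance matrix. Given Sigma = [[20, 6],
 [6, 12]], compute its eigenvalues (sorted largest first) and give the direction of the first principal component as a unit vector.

Step 1 — characteristic polynomial of 2×2 Sigma:
  det(Sigma - λI) = λ² - trace · λ + det = 0.
  trace = 20 + 12 = 32, det = 20·12 - (6)² = 204.
Step 2 — discriminant:
  Δ = trace² - 4·det = 1024 - 816 = 208.
Step 3 — eigenvalues:
  λ = (trace ± √Δ)/2 = (32 ± 14.4222)/2,
  λ_1 = 23.2111,  λ_2 = 8.7889.

Step 4 — unit eigenvector for λ_1: solve (Sigma - λ_1 I)v = 0. First row:
  (20 - 23.2111)·v_x + (6)·v_y = 0, i.e. (-3.2111)·v_x + (6)·v_y = 0,
  so v ∝ (b, λ_1 - a) = (6, 3.2111) = u.
  ||u|| = √((6)² + (3.2111)²) = √(46.3112) ≈ 6.8052,
  v_1 = u/||u|| ≈ (0.8817, 0.4719) (||v_1|| = 1).

λ_1 = 23.2111,  λ_2 = 8.7889;  v_1 ≈ (0.8817, 0.4719)


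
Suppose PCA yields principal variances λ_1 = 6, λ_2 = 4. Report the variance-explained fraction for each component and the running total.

Step 1 — total variance = trace(Sigma) = Σ λ_i = 6 + 4 = 10.

Step 2 — fraction explained by component i = λ_i / Σ λ:
  PC1: 6/10 = 0.6
  PC2: 4/10 = 0.4

Step 3 — cumulative fraction after k components = (λ_1 + ... + λ_k) / Σ λ:
  k = 1: 6/10 = 0.6
  k = 2: (6 + 4)/10 = 10/10 = 1

Summary (fraction, with percent):

explained: PC1 0.6 (60%), PC2 0.4 (40%);  cumulative: 0.6, 1


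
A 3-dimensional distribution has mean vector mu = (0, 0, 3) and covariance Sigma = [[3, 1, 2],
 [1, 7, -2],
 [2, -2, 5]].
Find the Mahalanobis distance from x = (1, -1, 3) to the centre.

Step 1 — centre the observation: (x - mu) = (1, -1, 0).

Step 2 — invert Sigma (cofactor / det for 3×3, or solve directly):
  Sigma^{-1} = [[0.5962, -0.1731, -0.3077],
 [-0.1731, 0.2115, 0.1538],
 [-0.3077, 0.1538, 0.3846]].

Step 3 — form the quadratic (x - mu)^T · Sigma^{-1} · (x - mu):
  Sigma^{-1} · (x - mu) = (0.7692, -0.3846, -0.4615).
  (x - mu)^T · [Sigma^{-1} · (x - mu)] = (1)·(0.7692) + (-1)·(-0.3846) + (0)·(-0.4615) = 1.1538.

Step 4 — take square root: d = √(1.1538) ≈ 1.0742.

d(x, mu) = √(1.1538) ≈ 1.0742


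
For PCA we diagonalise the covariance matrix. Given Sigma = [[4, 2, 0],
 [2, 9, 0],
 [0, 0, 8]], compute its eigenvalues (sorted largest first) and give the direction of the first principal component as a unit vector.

Step 1 — characteristic polynomial p(λ) = det(λI - Sigma) = λ³ - tr·λ² + c_1·λ - det, where tr = trace, c_1 = sum of the principal 2×2 minors, det = det(Sigma):
  tr = 4 + 9 + 8 = 21,
  c_1 = (4·9 - (2)²) + (4·8 - (0)²) + (9·8 - (0)²) = 32 + 32 + 72 = 136,
  det = 4·(9·8 - (0)²) - (2)·((2)·8 - (0)·(0)) + (0)·((2)·(0) - 9·(0)) = 4·(72) - (2)·(16) + (0)·(0) = 256.
  So p(λ) = λ³ - 21λ² + 136λ - 256.
Step 2 — look for an integer root (rational root theorem: any rational root is an integer divisor of 256). Testing λ = 8:
  p(8) = 512 - 1344 + 1088 - 256 = 0  ✓
  Dividing out (λ - 8): p(λ) = (λ - 8)(λ² - 13λ + 32).
Step 3 — remaining eigenvalues from the quadratic λ² - 13λ + 32 = 0:
  Δ = 13² - 4·32 = 169 - 128 = 41,  λ = (13 ± √41)/2 = (13 ± 6.4031)/2 ≈ 9.7016 or 3.2984.
  Sorted: λ_1 = 9.7016,  λ_2 = 8,  λ_3 = 3.2984  (check: sum = 21 = tr ✓).

Step 4 — unit eigenvector for λ_1 ≈ 9.7016: v spans the null space of (Sigma - λ_1 I), whose rows are
  r_1 = (-5.7016, 2, 0),  r_2 = (2, -0.7016, 0),  r_3 = (0, 0, -1.7016).
  v is orthogonal to every row, so take v ∝ r_1 × r_3 = ((2)·(-1.7016) - (0)·(0), (0)·(0) - (-5.7016)·(-1.7016), (-5.7016)·(0) - (2)·(0)) ≈ (-3.4031, -9.7016, 0).
  Rescale (multiply by -1 so the first nonzero entry is positive): u = (3.4031, 9.7016, 0).
  ||u|| = √((3.4031)² + (9.7016)² + (0)²) = √(105.7016) ≈ 10.2811,  v_1 = u/||u|| ≈ (0.331, 0.9436, 0) (||v_1|| = 1).

λ_1 = 9.7016,  λ_2 = 8,  λ_3 = 3.2984;  v_1 ≈ (0.331, 0.9436, 0)


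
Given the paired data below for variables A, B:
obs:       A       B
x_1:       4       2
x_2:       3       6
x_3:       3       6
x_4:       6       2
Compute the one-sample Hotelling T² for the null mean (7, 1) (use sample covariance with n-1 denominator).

Step 1 — sample mean vector:
  mean(A) = (4 + 3 + 3 + 6) / 4 = 16/4 = 4
  mean(B) = (2 + 6 + 6 + 2) / 4 = 16/4 = 4
  x̄ = (4, 4),  deviation x̄ - mu_0 = (4, 4) - (7, 1) = (-3, 3).

Step 2 — sample covariance matrix, S[i,j] = (1/(n-1)) · Σ_k (x_{k,i} - mean_i) · (x_{k,j} - mean_j), divisor n-1 = 3:
  S[A,A] = ((0)·(0) + (-1)·(-1) + (-1)·(-1) + (2)·(2)) / 3 = 6/3 = 2
  S[A,B] = ((0)·(-2) + (-1)·(2) + (-1)·(2) + (2)·(-2)) / 3 = -8/3 = -2.6667
  S[B,B] = ((-2)·(-2) + (2)·(2) + (2)·(2) + (-2)·(-2)) / 3 = 16/3 = 5.3333
  S = [[2, -2.6667],
 [-2.6667, 5.3333]].

Step 3 — invert S. det(S) = 2·5.3333 - (-2.6667)² = 3.5556.
  S^{-1} = (1/det) · [[d, -b], [-b, a]] = [[1.5, 0.75],
 [0.75, 0.5625]].

Step 4 — quadratic form (x̄ - mu_0)^T · S^{-1} · (x̄ - mu_0):
  S^{-1} · (x̄ - mu_0) = (-2.25, -0.5625),
  (x̄ - mu_0)^T · [...] = (-3)·(-2.25) + (3)·(-0.5625) = 5.0625.

Step 5 — scale by n: T² = 4 · 5.0625 = 20.25.

T² ≈ 20.25


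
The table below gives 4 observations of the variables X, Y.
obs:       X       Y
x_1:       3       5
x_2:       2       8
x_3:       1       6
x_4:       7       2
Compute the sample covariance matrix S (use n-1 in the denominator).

Step 1 — column means:
  mean(X) = (3 + 2 + 1 + 7) / 4 = 13/4 = 3.25
  mean(Y) = (5 + 8 + 6 + 2) / 4 = 21/4 = 5.25

Step 2 — sample covariance S[i,j] = (1/(n-1)) · Σ_k (x_{k,i} - mean_i) · (x_{k,j} - mean_j), with n-1 = 3.
  S[X,X] = ((-0.25)·(-0.25) + (-1.25)·(-1.25) + (-2.25)·(-2.25) + (3.75)·(3.75)) / 3 = 20.75/3 = 6.9167
  S[X,Y] = ((-0.25)·(-0.25) + (-1.25)·(2.75) + (-2.25)·(0.75) + (3.75)·(-3.25)) / 3 = -17.25/3 = -5.75
  S[Y,Y] = ((-0.25)·(-0.25) + (2.75)·(2.75) + (0.75)·(0.75) + (-3.25)·(-3.25)) / 3 = 18.75/3 = 6.25

S is symmetric (S[j,i] = S[i,j]). Assembling:

S = [[6.9167, -5.75],
 [-5.75, 6.25]]
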